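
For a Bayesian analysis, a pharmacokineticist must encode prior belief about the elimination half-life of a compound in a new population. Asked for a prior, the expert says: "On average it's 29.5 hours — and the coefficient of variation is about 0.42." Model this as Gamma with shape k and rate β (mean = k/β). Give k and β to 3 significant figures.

k ≈ 5.67, β ≈ 0.192

For Gamma(k, rate β): mean = k/β, variance = k/β², so CV = 1/√k.
CV = 0.42, hence k = 1/CV² = 5.67.
Then β = k/mean = 5.67/29.5 = 0.192.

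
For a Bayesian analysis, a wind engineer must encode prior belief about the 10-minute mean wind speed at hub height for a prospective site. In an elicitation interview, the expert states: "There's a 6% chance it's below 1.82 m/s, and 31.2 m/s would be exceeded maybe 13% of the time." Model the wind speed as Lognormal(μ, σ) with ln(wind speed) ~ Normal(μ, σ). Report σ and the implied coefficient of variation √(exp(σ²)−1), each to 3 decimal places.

If T ~ Lognormal(μ,σ) then ln T ~ Normal(μ,σ), so the p-quantile of ln T is μ + z_p·σ.
ln(1.82) = 0.5988 and ln(31.2) = 3.44; z_{0.06} = -1.555, z_{0.87} = 1.126.
σ = (3.44 − 0.5988)/(1.126 − (-1.555)) = 1.060.
μ = 0.5988 − (-1.555)·1.060 = 2.247.
CV = √(exp(σ²)−1) = √(exp(1.1232)−1) = 1.440.

σ ≈ 1.060, CV ≈ 1.440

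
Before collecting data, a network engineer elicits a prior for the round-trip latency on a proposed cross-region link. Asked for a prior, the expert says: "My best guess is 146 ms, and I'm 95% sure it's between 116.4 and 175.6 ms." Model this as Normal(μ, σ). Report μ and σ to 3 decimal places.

A symmetric 95% interval runs μ ± z·σ with z = 1.96.
Half-width = 29.6, so σ = 29.6/1.96 = 15.102.
μ is the stated best guess, 146.000.

μ = 146.000, σ = 15.102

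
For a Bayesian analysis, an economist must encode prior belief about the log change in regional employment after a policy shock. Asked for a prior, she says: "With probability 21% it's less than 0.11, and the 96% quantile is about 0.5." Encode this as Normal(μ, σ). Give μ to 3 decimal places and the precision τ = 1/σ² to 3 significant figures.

For Normal(μ,σ), the p-quantile is μ + z_p·σ. Here z_{0.21} = -0.8064, z_{0.96} = 1.751.
So 0.11 = μ − 0.8064σ and 0.5 = μ + 1.751σ.
Subtracting: σ = (0.5 − 0.11)/(1.751 − (-0.8064)) = 0.153.
Then μ = 0.11 − (-0.8064)·0.153 = 0.233.
Precision τ = 1/σ² = 1/0.1525² = 43.

μ = 0.233, τ = 43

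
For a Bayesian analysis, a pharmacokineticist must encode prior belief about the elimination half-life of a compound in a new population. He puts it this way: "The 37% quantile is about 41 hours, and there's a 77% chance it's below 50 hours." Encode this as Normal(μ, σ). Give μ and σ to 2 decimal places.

The p-quantile of Normal(μ,σ) is μ + z_p·σ, with z_{0.37} = -0.3319 and z_{0.77} = 0.7388.
Eliminate σ: μ = (z₂·x₁ − z₁·x₂)/(z₂ − z₁) = (0.7388·41 − (-0.3319)·50)/1.071 = 43.79.
Then σ = (x₂ − x₁)/(z₂ − z₁) = (50 − 41)/1.071 = 8.41.

μ = 43.79, σ = 8.41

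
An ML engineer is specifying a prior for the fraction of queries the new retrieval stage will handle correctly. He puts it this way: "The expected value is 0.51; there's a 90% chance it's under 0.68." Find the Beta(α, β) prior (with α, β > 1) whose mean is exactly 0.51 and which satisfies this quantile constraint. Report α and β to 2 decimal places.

With mean 0.51 fixed, write α = 0.51s, β = 0.49s where s = α+β.
Need P(θ < 0.68) = 0.9 under Beta(0.51s, 0.49s). Normal approximation: (q−m)/√(m(1−m)/s) ≈ z_{0.9} = 1.28, so s ≈ 0.51·0.49·(1.28)²/(0.68−0.51)² = 14.2.
At s = 14.2: P(θ<0.68) ≈ 0.903. Adjusting to match 0.9 gives s ≈ 13.79.
So α = 0.51·13.79 ≈ 7.03, β = 0.49·13.79 ≈ 6.76.

α ≈ 7.03, β ≈ 6.76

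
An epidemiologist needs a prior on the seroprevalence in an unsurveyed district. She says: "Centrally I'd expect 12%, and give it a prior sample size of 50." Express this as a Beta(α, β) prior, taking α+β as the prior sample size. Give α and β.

α = 6, β = 44

Under the effective-sample-size interpretation, Beta(α, β) has prior mean α/(α+β) and prior sample size α+β.
So α+β = 50 and α/(α+β) = 0.12, giving α = 0.12·50 = 6 and β = 50 − 6 = 44.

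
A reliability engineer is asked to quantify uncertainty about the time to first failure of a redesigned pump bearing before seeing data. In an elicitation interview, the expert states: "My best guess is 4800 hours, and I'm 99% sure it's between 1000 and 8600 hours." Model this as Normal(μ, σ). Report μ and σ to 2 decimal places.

A symmetric 99% interval runs μ ± z·σ with z = 2.576.
Half-width = 3800, so σ = 3800/2.576 = 1475.25.
μ is the stated best guess, 4800.00.

μ = 4800.00, σ = 1475.25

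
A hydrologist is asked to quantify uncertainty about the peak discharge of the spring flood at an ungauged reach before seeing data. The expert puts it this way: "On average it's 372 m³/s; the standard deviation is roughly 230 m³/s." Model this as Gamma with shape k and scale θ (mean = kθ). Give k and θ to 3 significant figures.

k ≈ 2.62, θ ≈ 142

For Gamma(k, scale θ): mean = kθ, variance = kθ², so CV = 1/√k.
CV = SD/mean = 230/372 = 0.6183, hence k = 1/CV² = 2.62.
Then θ = mean/k = 372/2.62 = 142.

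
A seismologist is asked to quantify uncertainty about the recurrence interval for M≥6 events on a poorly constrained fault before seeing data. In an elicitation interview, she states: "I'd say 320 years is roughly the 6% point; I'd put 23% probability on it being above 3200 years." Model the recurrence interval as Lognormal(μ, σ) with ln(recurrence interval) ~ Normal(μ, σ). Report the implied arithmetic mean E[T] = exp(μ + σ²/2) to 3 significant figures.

E[T] ≈ 2520 years

If T ~ Lognormal(μ,σ) then ln T ~ Normal(μ,σ), so the p-quantile of ln T is μ + z_p·σ.
ln(320) = 5.768 and ln(3200) = 8.071; z_{0.06} = -1.555, z_{0.77} = 0.7388.
σ = (8.071 − 5.768)/(0.7388 − (-1.555)) = 1.004.
μ = 5.768 − (-1.555)·1.004 = 7.329.
E[T] = exp(μ + σ²/2) = exp(7.329 + 0.5039) = 2520 years.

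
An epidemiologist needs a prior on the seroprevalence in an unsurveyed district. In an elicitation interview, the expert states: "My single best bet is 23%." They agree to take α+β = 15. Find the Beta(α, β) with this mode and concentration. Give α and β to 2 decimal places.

α = 3.99, β = 11.01

For α,β > 1 the Beta mode is (α−1)/(α+β−2). With α+β = 15, the mode is (α−1)/13.
Set (α−1)/13 = 0.23 → α = 1 + 0.23·13 = 3.99.
β = 15 − α = 11.01.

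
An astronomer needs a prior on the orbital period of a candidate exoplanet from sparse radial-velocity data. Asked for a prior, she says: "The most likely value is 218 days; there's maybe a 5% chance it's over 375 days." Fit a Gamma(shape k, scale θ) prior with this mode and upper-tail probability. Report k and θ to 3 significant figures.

Gamma(k,θ) with k>1 has mode (k−1)θ, so θ = 218/(k−1).
Need P(X < 375) = 0.95 with θ tied to k this way. Start at k = 2, θ = 218: P(X<375) ≈ 0.513.
Too low — raise k to concentrate. Iterating converges to k ≈ 10.5.
Then θ = 218/(10.5−1) ≈ 23.

k ≈ 10.5, θ ≈ 23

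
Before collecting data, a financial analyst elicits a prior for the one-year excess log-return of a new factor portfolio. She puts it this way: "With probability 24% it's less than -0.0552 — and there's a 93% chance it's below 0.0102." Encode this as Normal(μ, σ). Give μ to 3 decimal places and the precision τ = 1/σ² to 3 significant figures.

μ = -0.034, τ = 1110

For Normal(μ,σ), the p-quantile is μ + z_p·σ. Here z_{0.24} = -0.7063, z_{0.93} = 1.476.
So -0.0552 = μ − 0.7063σ and 0.0102 = μ + 1.476σ.
Subtracting: σ = (0.0102 − -0.0552)/(1.476 − (-0.7063)) = 0.030.
Then μ = -0.0552 − (-0.7063)·0.030 = -0.034.
Precision τ = 1/σ² = 1/0.02997² = 1110.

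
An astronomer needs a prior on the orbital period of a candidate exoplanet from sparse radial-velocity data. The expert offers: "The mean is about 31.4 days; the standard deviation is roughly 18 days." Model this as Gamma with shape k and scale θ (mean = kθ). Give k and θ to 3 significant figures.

k ≈ 3.04, θ ≈ 10.3

For Gamma(k, scale θ): mean = kθ, variance = kθ², so CV = 1/√k.
CV = SD/mean = 18/31.4 = 0.5732, hence k = 1/CV² = 3.04.
Then θ = mean/k = 31.4/3.04 = 10.3.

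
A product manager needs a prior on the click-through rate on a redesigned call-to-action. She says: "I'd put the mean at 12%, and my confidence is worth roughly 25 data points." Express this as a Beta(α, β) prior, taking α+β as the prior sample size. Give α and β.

Under the effective-sample-size interpretation, Beta(α, β) has prior mean α/(α+β) and prior sample size α+β.
So α+β = 25 and α/(α+β) = 0.12, giving α = 0.12·25 = 3 and β = 25 − 3 = 22.

α = 3, β = 22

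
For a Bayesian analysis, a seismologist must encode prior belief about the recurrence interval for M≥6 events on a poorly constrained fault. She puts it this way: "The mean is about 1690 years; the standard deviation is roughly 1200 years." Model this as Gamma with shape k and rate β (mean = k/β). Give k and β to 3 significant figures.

k ≈ 1.98, β ≈ 0.00117

For Gamma(k, rate β): mean = k/β, variance = k/β², so CV = 1/√k.
CV = SD/mean = 1200/1690 = 0.7101, hence k = 1/CV² = 1.98.
Then β = k/mean = 1.98/1690 = 0.00117.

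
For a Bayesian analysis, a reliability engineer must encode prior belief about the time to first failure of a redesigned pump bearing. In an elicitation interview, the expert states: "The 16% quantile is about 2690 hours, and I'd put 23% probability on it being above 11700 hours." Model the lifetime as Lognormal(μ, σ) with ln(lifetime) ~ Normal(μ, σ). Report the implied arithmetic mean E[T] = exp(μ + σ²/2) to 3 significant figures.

E[T] ≈ 8960 hours

If T ~ Lognormal(μ,σ) then ln T ~ Normal(μ,σ), so the p-quantile of ln T is μ + z_p·σ.
ln(2690) = 7.897 and ln(11700) = 9.367; z_{0.16} = -0.9945, z_{0.77} = 0.7388.
σ = (9.367 − 7.897)/(0.7388 − (-0.9945)) = 0.848.
μ = 7.897 − (-0.9945)·0.848 = 8.741.
E[T] = exp(μ + σ²/2) = exp(8.741 + 0.3597) = 8960 hours.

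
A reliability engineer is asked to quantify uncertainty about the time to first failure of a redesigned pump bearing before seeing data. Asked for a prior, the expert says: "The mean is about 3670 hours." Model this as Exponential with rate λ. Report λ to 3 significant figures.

Exponential mean = 1/λ, so λ = 1/3670.0 = 0.000272.

λ ≈ 0.000272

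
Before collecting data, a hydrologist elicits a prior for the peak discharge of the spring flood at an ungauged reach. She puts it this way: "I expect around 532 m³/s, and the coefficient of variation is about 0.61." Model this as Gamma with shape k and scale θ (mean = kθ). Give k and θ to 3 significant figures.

For Gamma(k, scale θ): mean = kθ, variance = kθ², so CV = 1/√k.
CV = 0.61, hence k = 1/CV² = 2.69.
Then θ = mean/k = 532/2.69 = 198.

k ≈ 2.69, θ ≈ 198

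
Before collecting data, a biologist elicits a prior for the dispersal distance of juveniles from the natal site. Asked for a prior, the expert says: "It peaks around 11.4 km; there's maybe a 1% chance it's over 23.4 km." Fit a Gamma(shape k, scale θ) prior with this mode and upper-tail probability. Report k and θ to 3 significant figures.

k ≈ 10.5, θ ≈ 1.21

Gamma(k,θ) with k>1 has mode (k−1)θ, so θ = 11.4/(k−1).
Need P(X < 23.4) = 0.99 with θ tied to k this way. Start at k = 2, θ = 11.4: P(X<23.4) ≈ 0.608.
Too low — raise k to concentrate. Iterating converges to k ≈ 10.5.
Then θ = 11.4/(10.5−1) ≈ 1.21.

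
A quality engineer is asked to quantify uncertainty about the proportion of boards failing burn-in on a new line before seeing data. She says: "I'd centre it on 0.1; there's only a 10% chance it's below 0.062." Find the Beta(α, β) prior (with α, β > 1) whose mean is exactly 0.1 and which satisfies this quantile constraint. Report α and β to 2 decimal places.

With mean 0.1 fixed, write α = 0.1s, β = 0.9s where s = α+β.
Need P(θ < 0.062) = 0.1 under Beta(0.1s, 0.9s). Normal approximation: (q−m)/√(m(1−m)/s) ≈ z_{0.1} = -1.28, so s ≈ 0.1·0.9·(-1.28)²/(0.062−0.1)² = 102.4.
At s = 102.4: P(θ<0.062) ≈ 0.084. Adjusting to match 0.1 gives s ≈ 90.23.
So α = 0.1·90.23 ≈ 9.02, β = 0.9·90.23 ≈ 81.21.

α ≈ 9.02, β ≈ 81.21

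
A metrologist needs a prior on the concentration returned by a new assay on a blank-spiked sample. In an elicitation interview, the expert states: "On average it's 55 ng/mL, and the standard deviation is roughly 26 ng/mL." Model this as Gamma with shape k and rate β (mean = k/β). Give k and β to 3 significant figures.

k ≈ 4.47, β ≈ 0.0814

For Gamma(k, rate β): mean = k/β, variance = k/β², so CV = 1/√k.
CV = SD/mean = 26/55 = 0.4727, hence k = 1/CV² = 4.47.
Then β = k/mean = 4.47/55 = 0.0814.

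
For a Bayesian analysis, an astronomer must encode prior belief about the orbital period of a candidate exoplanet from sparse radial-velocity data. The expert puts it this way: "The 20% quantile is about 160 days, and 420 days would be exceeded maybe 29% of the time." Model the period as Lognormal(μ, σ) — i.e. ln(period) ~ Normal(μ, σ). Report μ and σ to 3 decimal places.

μ ≈ 5.657, σ ≈ 0.692

If T ~ Lognormal(μ,σ) then ln T ~ Normal(μ,σ), so the p-quantile of ln T is μ + z_p·σ.
ln(160) = 5.075 and ln(420) = 6.04; z_{0.2} = -0.8416, z_{0.71} = 0.5534.
σ = (6.04 − 5.075)/(0.5534 − (-0.8416)) = 0.692.
μ = 5.075 − (-0.8416)·0.692 = 5.657.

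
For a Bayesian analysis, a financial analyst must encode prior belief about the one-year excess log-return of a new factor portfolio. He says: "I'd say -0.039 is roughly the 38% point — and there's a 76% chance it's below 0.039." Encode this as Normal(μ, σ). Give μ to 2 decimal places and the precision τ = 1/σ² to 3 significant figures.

μ = -0.02, τ = 168

The p-quantile of Normal(μ,σ) is μ + z_p·σ, with z_{0.38} = -0.3055 and z_{0.76} = 0.7063.
Eliminate σ: μ = (z₂·x₁ − z₁·x₂)/(z₂ − z₁) = (0.7063·-0.039 − (-0.3055)·0.039)/1.012 = -0.02.
Then σ = (x₂ − x₁)/(z₂ − z₁) = (0.039 − -0.039)/1.012 = 0.08.
Precision τ = 1/σ² = 1/0.07709² = 168.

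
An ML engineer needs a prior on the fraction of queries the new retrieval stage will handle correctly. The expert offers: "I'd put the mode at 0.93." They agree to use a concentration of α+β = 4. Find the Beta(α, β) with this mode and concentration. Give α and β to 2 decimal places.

For α,β > 1 the Beta mode is (α−1)/(α+β−2). With α+β = 4, the mode is (α−1)/2.
Set (α−1)/2 = 0.93 → α = 1 + 0.93·2 = 2.86.
β = 4 − α = 1.14.

α = 2.86, β = 1.14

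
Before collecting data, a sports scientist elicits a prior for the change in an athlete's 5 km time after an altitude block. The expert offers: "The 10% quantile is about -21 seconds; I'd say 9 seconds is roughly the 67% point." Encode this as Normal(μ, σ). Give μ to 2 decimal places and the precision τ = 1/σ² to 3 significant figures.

μ = 1.33, τ = 0.00329

The p-quantile of Normal(μ,σ) is μ + z_p·σ, with z_{0.1} = -1.282 and z_{0.67} = 0.4399.
Eliminate σ: μ = (z₂·x₁ − z₁·x₂)/(z₂ − z₁) = (0.4399·-21 − (-1.282)·9)/1.721 = 1.33.
Then σ = (x₂ − x₁)/(z₂ − z₁) = (9 − -21)/1.721 = 17.43.
Precision τ = 1/σ² = 1/17.43² = 0.00329.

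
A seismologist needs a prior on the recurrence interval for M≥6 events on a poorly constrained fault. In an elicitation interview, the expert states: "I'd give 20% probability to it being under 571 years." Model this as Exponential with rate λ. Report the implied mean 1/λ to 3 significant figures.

mean ≈ 2560 years

P(T < 571.0) = 1 − e^(−λ·571.0) = 0.2, so λ = −ln(1−0.2)/571.0 = −ln(0.8)/571.0 = 0.000391.
Mean = 1/λ = 2560 years.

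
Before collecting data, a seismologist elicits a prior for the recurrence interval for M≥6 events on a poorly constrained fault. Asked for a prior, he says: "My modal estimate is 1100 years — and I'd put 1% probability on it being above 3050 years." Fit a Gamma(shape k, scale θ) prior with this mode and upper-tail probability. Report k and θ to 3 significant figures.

k ≈ 5.41, θ ≈ 249

Gamma(k,θ) with k>1 has mode (k−1)θ, so θ = 1100/(k−1).
Need P(X < 3050) = 0.99 with θ tied to k this way. Start at k = 2, θ = 1100: P(X<3050) ≈ 0.764.
Too low — raise k to concentrate. Iterating converges to k ≈ 5.41.
Then θ = 1100/(5.41−1) ≈ 249.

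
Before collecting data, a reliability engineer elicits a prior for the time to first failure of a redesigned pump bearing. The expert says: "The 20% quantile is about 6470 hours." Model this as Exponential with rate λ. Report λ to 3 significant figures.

λ ≈ 3.45e-05

P(T < 6470.0) = 1 − e^(−λ·6470.0) = 0.2, so λ = −ln(1−0.2)/6470.0 = −ln(0.8)/6470.0 = 3.45e-05.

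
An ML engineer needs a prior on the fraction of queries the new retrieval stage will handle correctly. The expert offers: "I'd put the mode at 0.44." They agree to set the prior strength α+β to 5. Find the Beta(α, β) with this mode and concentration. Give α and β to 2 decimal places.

α = 2.32, β = 2.68

For α,β > 1 the Beta mode is (α−1)/(α+β−2). With α+β = 5, the mode is (α−1)/3.
Set (α−1)/3 = 0.44 → α = 1 + 0.44·3 = 2.32.
β = 5 − α = 2.68.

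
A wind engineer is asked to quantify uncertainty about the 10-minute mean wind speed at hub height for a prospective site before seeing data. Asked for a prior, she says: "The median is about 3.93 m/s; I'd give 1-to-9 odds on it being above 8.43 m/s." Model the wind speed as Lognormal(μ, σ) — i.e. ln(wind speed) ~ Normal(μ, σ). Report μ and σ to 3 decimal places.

μ ≈ 1.369, σ ≈ 0.595

If T ~ Lognormal(μ,σ) then ln T ~ Normal(μ,σ), so the p-quantile of ln T is μ + z_p·σ.
ln(3.93) = 1.369 and ln(8.43) = 2.132; z_{0.5} = 0, z_{0.9} = 1.282.
σ = (2.132 − 1.369)/(1.282 − (0)) = 0.595.
μ = 1.369 − (0)·0.595 = 1.369.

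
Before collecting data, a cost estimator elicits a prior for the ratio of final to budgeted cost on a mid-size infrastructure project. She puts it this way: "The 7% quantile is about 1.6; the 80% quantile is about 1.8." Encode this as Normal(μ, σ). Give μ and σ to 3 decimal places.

The p-quantile of Normal(μ,σ) is μ + z_p·σ, with z_{0.07} = -1.476 and z_{0.8} = 0.8416.
Eliminate σ: μ = (z₂·x₁ − z₁·x₂)/(z₂ − z₁) = (0.8416·1.6 − (-1.476)·1.8)/2.317 = 1.727.
Then σ = (x₂ − x₁)/(z₂ − z₁) = (1.8 − 1.6)/2.317 = 0.086.

μ = 1.727, σ = 0.086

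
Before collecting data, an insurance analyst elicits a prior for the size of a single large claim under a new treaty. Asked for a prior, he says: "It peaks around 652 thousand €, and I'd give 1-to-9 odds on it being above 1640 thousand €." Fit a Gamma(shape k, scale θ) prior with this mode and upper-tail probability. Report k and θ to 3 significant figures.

Gamma(k,θ) with k>1 has mode (k−1)θ, so θ = 652/(k−1).
Need P(X < 1640) = 0.9 with θ tied to k this way. Start at k = 2, θ = 652: P(X<1640) ≈ 0.716.
Too low — raise k to concentrate. Iterating converges to k ≈ 3.26.
Then θ = 652/(3.26−1) ≈ 289.

k ≈ 3.26, θ ≈ 289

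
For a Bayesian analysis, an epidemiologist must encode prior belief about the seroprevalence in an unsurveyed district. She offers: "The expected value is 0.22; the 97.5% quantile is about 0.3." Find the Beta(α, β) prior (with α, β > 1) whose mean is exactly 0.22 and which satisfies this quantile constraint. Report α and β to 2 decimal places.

With mean 0.22 fixed, write α = 0.22s, β = 0.78s where s = α+β.
Need P(θ < 0.3) = 0.975 under Beta(0.22s, 0.78s). Normal approximation: (q−m)/√(m(1−m)/s) ≈ z_{0.975} = 1.96, so s ≈ 0.22·0.78·(1.96)²/(0.3−0.22)² = 103.0.
At s = 103.0: P(θ<0.3) ≈ 0.969. Adjusting to match 0.975 gives s ≈ 114.31.
So α = 0.22·114.31 ≈ 25.15, β = 0.78·114.31 ≈ 89.16.

α ≈ 25.15, β ≈ 89.16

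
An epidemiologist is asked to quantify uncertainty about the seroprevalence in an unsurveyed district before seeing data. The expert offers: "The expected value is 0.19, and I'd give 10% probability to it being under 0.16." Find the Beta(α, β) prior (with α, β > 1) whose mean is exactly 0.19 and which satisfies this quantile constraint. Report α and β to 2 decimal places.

With mean 0.19 fixed, write α = 0.19s, β = 0.81s where s = α+β.
Need P(θ < 0.16) = 0.1 under Beta(0.19s, 0.81s). Normal approximation: (q−m)/√(m(1−m)/s) ≈ z_{0.1} = -1.28, so s ≈ 0.19·0.81·(-1.28)²/(0.16−0.19)² = 280.8.
At s = 280.8: P(θ<0.16) ≈ 0.096. Adjusting to match 0.1 gives s ≈ 270.77.
So α = 0.19·270.77 ≈ 51.45, β = 0.81·270.77 ≈ 219.33.

α ≈ 51.45, β ≈ 219.33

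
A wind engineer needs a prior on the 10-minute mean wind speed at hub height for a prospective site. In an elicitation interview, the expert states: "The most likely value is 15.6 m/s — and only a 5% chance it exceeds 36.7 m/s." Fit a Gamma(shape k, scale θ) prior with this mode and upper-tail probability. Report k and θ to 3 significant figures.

k ≈ 4.74, θ ≈ 4.18

Gamma(k,θ) with k>1 has mode (k−1)θ, so θ = 15.6/(k−1).
Need P(X < 36.7) = 0.95 with θ tied to k this way. Start at k = 2, θ = 15.6: P(X<36.7) ≈ 0.681.
Too low — raise k to concentrate. Iterating converges to k ≈ 4.74.
Then θ = 15.6/(4.74−1) ≈ 4.18.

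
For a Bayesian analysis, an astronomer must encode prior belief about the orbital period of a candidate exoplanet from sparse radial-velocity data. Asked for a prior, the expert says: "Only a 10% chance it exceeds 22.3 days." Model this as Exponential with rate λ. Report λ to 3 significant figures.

λ ≈ 0.103

P(T > 22.3) = e^(−λ·22.3) = 0.1, so λ = −ln(0.1)/22.3 = 0.103.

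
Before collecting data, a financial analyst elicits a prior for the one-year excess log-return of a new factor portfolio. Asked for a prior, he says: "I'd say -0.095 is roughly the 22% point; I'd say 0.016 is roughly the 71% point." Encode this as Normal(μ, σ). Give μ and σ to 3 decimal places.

For Normal(μ,σ), the p-quantile is μ + z_p·σ. Here z_{0.22} = -0.7722, z_{0.71} = 0.5534.
So -0.095 = μ − 0.7722σ and 0.016 = μ + 0.5534σ.
Subtracting: σ = (0.016 − -0.095)/(0.5534 − (-0.7722)) = 0.084.
Then μ = -0.095 − (-0.7722)·0.084 = -0.030.

μ = -0.030, σ = 0.084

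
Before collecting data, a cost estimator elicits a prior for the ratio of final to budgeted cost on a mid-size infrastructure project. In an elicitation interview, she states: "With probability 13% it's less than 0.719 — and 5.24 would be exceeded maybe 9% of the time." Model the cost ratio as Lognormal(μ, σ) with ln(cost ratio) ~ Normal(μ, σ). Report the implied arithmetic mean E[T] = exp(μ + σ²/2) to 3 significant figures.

If T ~ Lognormal(μ,σ) then ln T ~ Normal(μ,σ), so the p-quantile of ln T is μ + z_p·σ.
ln(0.719) = -0.3299 and ln(5.24) = 1.656; z_{0.13} = -1.126, z_{0.91} = 1.341.
σ = (1.656 − -0.3299)/(1.341 − (-1.126)) = 0.805.
μ = -0.3299 − (-1.126)·0.805 = 0.577.
E[T] = exp(μ + σ²/2) = exp(0.577 + 0.3241) = 2.46.

E[T] ≈ 2.46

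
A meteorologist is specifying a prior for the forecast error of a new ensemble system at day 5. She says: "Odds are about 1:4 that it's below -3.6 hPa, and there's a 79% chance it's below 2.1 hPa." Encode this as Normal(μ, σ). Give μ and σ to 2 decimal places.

μ = -0.69, σ = 3.46

The p-quantile of Normal(μ,σ) is μ + z_p·σ, with z_{0.2} = -0.8416 and z_{0.79} = 0.8064.
Eliminate σ: μ = (z₂·x₁ − z₁·x₂)/(z₂ − z₁) = (0.8064·-3.6 − (-0.8416)·2.1)/1.648 = -0.69.
Then σ = (x₂ − x₁)/(z₂ − z₁) = (2.1 − -3.6)/1.648 = 3.46.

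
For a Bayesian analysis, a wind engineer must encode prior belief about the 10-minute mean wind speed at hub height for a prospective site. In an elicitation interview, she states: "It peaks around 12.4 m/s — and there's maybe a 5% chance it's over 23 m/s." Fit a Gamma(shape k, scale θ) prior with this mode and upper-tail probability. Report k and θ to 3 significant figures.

Gamma(k,θ) with k>1 has mode (k−1)θ, so θ = 12.4/(k−1).
Need P(X < 23) = 0.95 with θ tied to k this way. Start at k = 2, θ = 12.4: P(X<23) ≈ 0.553.
Too low — raise k to concentrate. Iterating converges to k ≈ 8.29.
Then θ = 12.4/(8.29−1) ≈ 1.7.

k ≈ 8.29, θ ≈ 1.7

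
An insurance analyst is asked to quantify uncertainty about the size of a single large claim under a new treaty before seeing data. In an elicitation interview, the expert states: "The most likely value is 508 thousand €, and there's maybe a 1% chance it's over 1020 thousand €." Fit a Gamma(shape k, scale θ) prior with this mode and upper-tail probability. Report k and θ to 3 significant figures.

k ≈ 11.1, θ ≈ 50.3

Gamma(k,θ) with k>1 has mode (k−1)θ, so θ = 508/(k−1).
Need P(X < 1020) = 0.99 with θ tied to k this way. Start at k = 2, θ = 508: P(X<1020) ≈ 0.596.
Too low — raise k to concentrate. Iterating converges to k ≈ 11.1.
Then θ = 508/(11.1−1) ≈ 50.3.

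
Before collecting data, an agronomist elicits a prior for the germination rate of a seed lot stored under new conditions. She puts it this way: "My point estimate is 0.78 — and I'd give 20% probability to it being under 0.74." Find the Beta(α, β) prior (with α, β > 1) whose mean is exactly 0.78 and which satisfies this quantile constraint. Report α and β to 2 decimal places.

α ≈ 56.75, β ≈ 16.01

With mean 0.78 fixed, write α = 0.78s, β = 0.22s where s = α+β.
Need P(θ < 0.74) = 0.2 under Beta(0.78s, 0.22s). Normal approximation: (q−m)/√(m(1−m)/s) ≈ z_{0.2} = -0.842, so s ≈ 0.78·0.22·(-0.842)²/(0.74−0.78)² = 76.0.
At s = 76.0: P(θ<0.74) ≈ 0.195. Adjusting to match 0.2 gives s ≈ 72.75.
So α = 0.78·72.75 ≈ 56.75, β = 0.22·72.75 ≈ 16.01.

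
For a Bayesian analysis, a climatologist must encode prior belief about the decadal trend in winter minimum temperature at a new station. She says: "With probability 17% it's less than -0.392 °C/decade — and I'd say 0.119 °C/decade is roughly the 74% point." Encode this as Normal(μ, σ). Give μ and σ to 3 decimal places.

μ = -0.087, σ = 0.320

The p-quantile of Normal(μ,σ) is μ + z_p·σ, with z_{0.17} = -0.9542 and z_{0.74} = 0.6433.
Eliminate σ: μ = (z₂·x₁ − z₁·x₂)/(z₂ − z₁) = (0.6433·-0.392 − (-0.9542)·0.119)/1.598 = -0.087.
Then σ = (x₂ − x₁)/(z₂ − z₁) = (0.119 − -0.392)/1.598 = 0.320.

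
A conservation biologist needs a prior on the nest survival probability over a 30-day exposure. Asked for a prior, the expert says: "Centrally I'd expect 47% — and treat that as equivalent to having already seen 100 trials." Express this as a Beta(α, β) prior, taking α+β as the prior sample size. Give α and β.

Under the effective-sample-size interpretation, Beta(α, β) has prior mean α/(α+β) and prior sample size α+β.
So α+β = 100 and α/(α+β) = 0.47, giving α = 0.47·100 = 47 and β = 100 − 47 = 53.

α = 47, β = 53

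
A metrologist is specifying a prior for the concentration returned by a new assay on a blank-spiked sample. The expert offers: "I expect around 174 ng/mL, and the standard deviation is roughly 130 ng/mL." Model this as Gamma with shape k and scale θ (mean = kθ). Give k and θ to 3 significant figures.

k ≈ 1.79, θ ≈ 97.1

For Gamma(k, scale θ): mean = kθ, variance = kθ², so CV = 1/√k.
CV = SD/mean = 130/174 = 0.7471, hence k = 1/CV² = 1.79.
Then θ = mean/k = 174/1.79 = 97.1.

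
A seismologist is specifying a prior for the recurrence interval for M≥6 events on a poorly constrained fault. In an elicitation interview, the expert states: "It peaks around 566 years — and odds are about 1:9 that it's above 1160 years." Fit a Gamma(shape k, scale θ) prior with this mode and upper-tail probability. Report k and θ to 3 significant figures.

k ≈ 4.73, θ ≈ 152

Gamma(k,θ) with k>1 has mode (k−1)θ, so θ = 566/(k−1).
Need P(X < 1160) = 0.9 with θ tied to k this way. Start at k = 2, θ = 566: P(X<1160) ≈ 0.607.
Too low — raise k to concentrate. Iterating converges to k ≈ 4.73.
Then θ = 566/(4.73−1) ≈ 152.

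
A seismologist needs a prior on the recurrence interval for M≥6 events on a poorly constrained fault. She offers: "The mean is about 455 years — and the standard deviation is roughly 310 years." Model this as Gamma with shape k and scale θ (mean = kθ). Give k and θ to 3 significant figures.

k ≈ 2.15, θ ≈ 211

For Gamma(k, scale θ): mean = kθ, variance = kθ², so CV = 1/√k.
CV = SD/mean = 310/455 = 0.6813, hence k = 1/CV² = 2.15.
Then θ = mean/k = 455/2.15 = 211.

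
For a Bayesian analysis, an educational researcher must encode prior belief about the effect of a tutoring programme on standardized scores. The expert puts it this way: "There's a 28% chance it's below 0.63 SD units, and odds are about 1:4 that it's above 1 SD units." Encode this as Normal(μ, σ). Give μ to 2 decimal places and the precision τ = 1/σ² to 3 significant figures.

μ = 0.78, τ = 14.8

For Normal(μ,σ), the p-quantile is μ + z_p·σ. Here z_{0.28} = -0.5828, z_{0.8} = 0.8416.
So 0.63 = μ − 0.5828σ and 1 = μ + 0.8416σ.
Subtracting: σ = (1 − 0.63)/(0.8416 − (-0.5828)) = 0.26.
Then μ = 0.63 − (-0.5828)·0.26 = 0.78.
Precision τ = 1/σ² = 1/0.2597² = 14.8.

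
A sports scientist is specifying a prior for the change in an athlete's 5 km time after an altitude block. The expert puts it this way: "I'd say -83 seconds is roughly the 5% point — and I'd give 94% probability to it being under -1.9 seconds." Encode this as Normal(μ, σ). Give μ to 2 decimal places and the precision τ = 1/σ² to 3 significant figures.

μ = -41.31, τ = 0.00156

For Normal(μ,σ), the p-quantile is μ + z_p·σ. Here z_{0.05} = -1.645, z_{0.94} = 1.555.
So -83 = μ − 1.645σ and -1.9 = μ + 1.555σ.
Subtracting: σ = (-1.9 − -83)/(1.555 − (-1.645)) = 25.35.
Then μ = -83 − (-1.645)·25.35 = -41.31.
Precision τ = 1/σ² = 1/25.35² = 0.00156.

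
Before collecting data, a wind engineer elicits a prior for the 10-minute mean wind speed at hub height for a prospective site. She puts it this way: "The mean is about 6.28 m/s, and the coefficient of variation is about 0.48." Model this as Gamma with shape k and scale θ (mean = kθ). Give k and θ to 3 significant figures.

For Gamma(k, scale θ): mean = kθ, variance = kθ², so CV = 1/√k.
CV = 0.48, hence k = 1/CV² = 4.34.
Then θ = mean/k = 6.28/4.34 = 1.45.

k ≈ 4.34, θ ≈ 1.45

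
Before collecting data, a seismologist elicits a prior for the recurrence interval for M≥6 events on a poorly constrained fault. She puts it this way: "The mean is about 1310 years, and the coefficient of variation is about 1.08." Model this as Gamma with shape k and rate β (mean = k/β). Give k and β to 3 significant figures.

k ≈ 0.857, β ≈ 0.000654

For Gamma(k, rate β): mean = k/β, variance = k/β², so CV = 1/√k.
CV = 1.08, hence k = 1/CV² = 0.857.
Then β = k/mean = 0.857/1310 = 0.000654.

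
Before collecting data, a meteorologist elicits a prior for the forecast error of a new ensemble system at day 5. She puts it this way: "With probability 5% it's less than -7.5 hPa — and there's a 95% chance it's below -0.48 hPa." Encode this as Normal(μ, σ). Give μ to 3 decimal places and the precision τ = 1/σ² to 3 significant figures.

For Normal(μ,σ), the p-quantile is μ + z_p·σ. Here z_{0.05} = -1.645, z_{0.95} = 1.645.
So -7.5 = μ − 1.645σ and -0.48 = μ + 1.645σ.
Subtracting: σ = (-0.48 − -7.5)/(1.645 − (-1.645)) = 2.134.
Then μ = -7.5 − (-1.645)·2.134 = -3.990.
Precision τ = 1/σ² = 1/2.134² = 0.22.

μ = -3.990, τ = 0.22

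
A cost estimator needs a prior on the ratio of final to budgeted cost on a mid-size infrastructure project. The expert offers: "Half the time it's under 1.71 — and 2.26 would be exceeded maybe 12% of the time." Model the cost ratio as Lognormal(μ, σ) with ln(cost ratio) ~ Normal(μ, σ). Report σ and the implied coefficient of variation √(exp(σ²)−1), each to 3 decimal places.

σ ≈ 0.237, CV ≈ 0.241

If T ~ Lognormal(μ,σ) then ln T ~ Normal(μ,σ), so the p-quantile of ln T is μ + z_p·σ.
ln(1.71) = 0.5365 and ln(2.26) = 0.8154; z_{0.5} = 0, z_{0.88} = 1.175.
σ = (0.8154 − 0.5365)/(1.175 − (0)) = 0.237.
μ = 0.5365 − (0)·0.237 = 0.536.
CV = √(exp(σ²)−1) = √(exp(0.0563)−1) = 0.241.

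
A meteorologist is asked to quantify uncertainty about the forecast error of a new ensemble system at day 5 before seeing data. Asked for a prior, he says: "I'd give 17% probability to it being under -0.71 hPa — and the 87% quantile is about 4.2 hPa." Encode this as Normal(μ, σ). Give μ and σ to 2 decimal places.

For Normal(μ,σ), the p-quantile is μ + z_p·σ. Here z_{0.17} = -0.9542, z_{0.87} = 1.126.
So -0.71 = μ − 0.9542σ and 4.2 = μ + 1.126σ.
Subtracting: σ = (4.2 − -0.71)/(1.126 − (-0.9542)) = 2.36.
Then μ = -0.71 − (-0.9542)·2.36 = 1.54.

μ = 1.54, σ = 2.36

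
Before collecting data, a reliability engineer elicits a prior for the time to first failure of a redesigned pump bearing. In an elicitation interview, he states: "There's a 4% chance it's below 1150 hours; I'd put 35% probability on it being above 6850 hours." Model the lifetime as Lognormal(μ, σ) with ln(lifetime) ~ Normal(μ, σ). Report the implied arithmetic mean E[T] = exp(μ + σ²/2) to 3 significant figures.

E[T] ≈ 7040 hours

If T ~ Lognormal(μ,σ) then ln T ~ Normal(μ,σ), so the p-quantile of ln T is μ + z_p·σ.
ln(1150) = 7.048 and ln(6850) = 8.832; z_{0.04} = -1.751, z_{0.65} = 0.3853.
σ = (8.832 − 7.048)/(0.3853 − (-1.751)) = 0.835.
μ = 7.048 − (-1.751)·0.835 = 8.510.
E[T] = exp(μ + σ²/2) = exp(8.510 + 0.3490) = 7040 hours.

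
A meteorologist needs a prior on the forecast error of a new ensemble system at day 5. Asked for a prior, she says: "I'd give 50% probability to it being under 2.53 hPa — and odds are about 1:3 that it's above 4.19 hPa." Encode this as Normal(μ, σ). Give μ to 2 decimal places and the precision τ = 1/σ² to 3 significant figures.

μ = 2.53, τ = 0.165

The p-quantile of Normal(μ,σ) is μ + z_p·σ, with z_{0.5} = 0 and z_{0.75} = 0.6745.
Eliminate σ: μ = (z₂·x₁ − z₁·x₂)/(z₂ − z₁) = (0.6745·2.53 − (0)·4.19)/0.6745 = 2.53.
Then σ = (x₂ − x₁)/(z₂ − z₁) = (4.19 − 2.53)/0.6745 = 2.46.
Precision τ = 1/σ² = 1/2.461² = 0.165.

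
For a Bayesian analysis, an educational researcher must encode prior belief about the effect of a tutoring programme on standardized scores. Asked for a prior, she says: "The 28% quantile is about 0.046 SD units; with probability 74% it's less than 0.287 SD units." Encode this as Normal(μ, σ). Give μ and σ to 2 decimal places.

The p-quantile of Normal(μ,σ) is μ + z_p·σ, with z_{0.28} = -0.5828 and z_{0.74} = 0.6433.
Eliminate σ: μ = (z₂·x₁ − z₁·x₂)/(z₂ − z₁) = (0.6433·0.046 − (-0.5828)·0.287)/1.226 = 0.16.
Then σ = (x₂ − x₁)/(z₂ − z₁) = (0.287 − 0.046)/1.226 = 0.20.

μ = 0.16, σ = 0.20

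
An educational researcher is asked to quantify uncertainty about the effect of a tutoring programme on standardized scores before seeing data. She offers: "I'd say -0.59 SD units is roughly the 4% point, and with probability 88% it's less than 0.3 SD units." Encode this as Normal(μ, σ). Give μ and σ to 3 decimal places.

The p-quantile of Normal(μ,σ) is μ + z_p·σ, with z_{0.04} = -1.751 and z_{0.88} = 1.175.
Eliminate σ: μ = (z₂·x₁ − z₁·x₂)/(z₂ − z₁) = (1.175·-0.59 − (-1.751)·0.3)/2.926 = -0.057.
Then σ = (x₂ − x₁)/(z₂ − z₁) = (0.3 − -0.59)/2.926 = 0.304.

μ = -0.057, σ = 0.304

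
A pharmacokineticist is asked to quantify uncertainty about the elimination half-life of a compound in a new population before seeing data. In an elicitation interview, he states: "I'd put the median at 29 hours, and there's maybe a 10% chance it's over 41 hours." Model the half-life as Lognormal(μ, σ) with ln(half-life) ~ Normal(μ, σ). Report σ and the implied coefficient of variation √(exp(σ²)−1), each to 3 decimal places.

σ ≈ 0.270, CV ≈ 0.275

If T ~ Lognormal(μ,σ) then ln T ~ Normal(μ,σ), so the p-quantile of ln T is μ + z_p·σ.
ln(29) = 3.367 and ln(41) = 3.714; z_{0.5} = 0, z_{0.9} = 1.282.
σ = (3.714 − 3.367)/(1.282 − (0)) = 0.270.
μ = 3.367 − (0)·0.270 = 3.367.
CV = √(exp(σ²)−1) = √(exp(0.0730)−1) = 0.275.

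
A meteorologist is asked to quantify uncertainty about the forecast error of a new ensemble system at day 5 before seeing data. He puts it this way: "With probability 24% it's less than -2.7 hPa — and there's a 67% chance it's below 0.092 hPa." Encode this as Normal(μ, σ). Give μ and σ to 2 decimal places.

μ = -0.98, σ = 2.44

For Normal(μ,σ), the p-quantile is μ + z_p·σ. Here z_{0.24} = -0.7063, z_{0.67} = 0.4399.
So -2.7 = μ − 0.7063σ and 0.092 = μ + 0.4399σ.
Subtracting: σ = (0.092 − -2.7)/(0.4399 − (-0.7063)) = 2.44.
Then μ = -2.7 − (-0.7063)·2.44 = -0.98.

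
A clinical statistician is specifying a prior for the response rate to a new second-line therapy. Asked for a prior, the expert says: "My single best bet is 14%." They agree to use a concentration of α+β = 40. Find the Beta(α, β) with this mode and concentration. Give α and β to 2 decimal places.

For α,β > 1 the Beta mode is (α−1)/(α+β−2). With α+β = 40, the mode is (α−1)/38.
Set (α−1)/38 = 0.14 → α = 1 + 0.14·38 = 6.32.
β = 40 − α = 33.68.

α = 6.32, β = 33.68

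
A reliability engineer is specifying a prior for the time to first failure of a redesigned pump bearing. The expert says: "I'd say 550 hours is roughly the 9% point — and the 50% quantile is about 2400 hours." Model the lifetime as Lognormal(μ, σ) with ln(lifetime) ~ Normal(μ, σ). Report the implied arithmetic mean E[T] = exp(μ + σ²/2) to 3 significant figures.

E[T] ≈ 4390 hours

If T ~ Lognormal(μ,σ) then ln T ~ Normal(μ,σ), so the p-quantile of ln T is μ + z_p·σ.
ln(550) = 6.31 and ln(2400) = 7.783; z_{0.09} = -1.341, z_{0.5} = 0.
σ = (7.783 − 6.31)/(0 − (-1.341)) = 1.099.
μ = 6.31 − (-1.341)·1.099 = 7.783.
E[T] = exp(μ + σ²/2) = exp(7.783 + 0.6037) = 4390 hours.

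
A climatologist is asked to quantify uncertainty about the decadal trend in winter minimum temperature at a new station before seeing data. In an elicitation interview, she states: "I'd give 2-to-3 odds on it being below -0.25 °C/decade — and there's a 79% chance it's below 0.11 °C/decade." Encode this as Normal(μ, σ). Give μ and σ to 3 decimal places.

μ = -0.164, σ = 0.340

For Normal(μ,σ), the p-quantile is μ + z_p·σ. Here z_{0.4} = -0.2533, z_{0.79} = 0.8064.
So -0.25 = μ − 0.2533σ and 0.11 = μ + 0.8064σ.
Subtracting: σ = (0.11 − -0.25)/(0.8064 − (-0.2533)) = 0.340.
Then μ = -0.25 − (-0.2533)·0.340 = -0.164.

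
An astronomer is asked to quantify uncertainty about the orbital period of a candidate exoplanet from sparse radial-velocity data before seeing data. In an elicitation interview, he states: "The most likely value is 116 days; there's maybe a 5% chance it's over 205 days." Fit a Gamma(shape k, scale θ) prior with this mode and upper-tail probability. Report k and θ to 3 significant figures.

k ≈ 9.6, θ ≈ 13.5

Gamma(k,θ) with k>1 has mode (k−1)θ, so θ = 116/(k−1).
Need P(X < 205) = 0.95 with θ tied to k this way. Start at k = 2, θ = 116: P(X<205) ≈ 0.527.
Too low — raise k to concentrate. Iterating converges to k ≈ 9.6.
Then θ = 116/(9.6−1) ≈ 13.5.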